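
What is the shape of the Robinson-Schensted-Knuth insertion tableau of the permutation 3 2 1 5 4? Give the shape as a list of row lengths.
Row-insert each entry into an empty tableau.

After inserting 3: P = [[3]].
After inserting 2: P = [[2], [3]].
After inserting 1: P = [[1], [2], [3]].
After inserting 5: P = [[1, 5], [2], [3]].
After inserting 4: P = [[1, 4], [2, 5], [3]].

The final insertion tableau P = [[1, 4], [2, 5], [3]] has shape [2, 2, 1].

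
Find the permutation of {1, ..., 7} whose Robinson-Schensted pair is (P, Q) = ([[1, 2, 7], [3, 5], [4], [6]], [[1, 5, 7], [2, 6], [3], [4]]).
6 4 3 1 5 2 7

Reverse RSK: for i = n, n-1, ..., 1, locate i in Q, remove the corresponding corner cell from P, and reverse-bump its entry up through P; the value ejected from row 1 is w(i).

So w = 6 4 3 1 5 2 7.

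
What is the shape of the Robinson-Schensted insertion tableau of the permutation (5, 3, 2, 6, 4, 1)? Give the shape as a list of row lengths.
[2, 2, 1, 1]

Row-insert each entry into an empty tableau.

After inserting 5: P = [[5]].
After inserting 3: P = [[3], [5]].
After inserting 2: P = [[2], [3], [5]].
After inserting 6: P = [[2, 6], [3], [5]].
After inserting 4: P = [[2, 4], [3, 6], [5]].
After inserting 1: P = [[1, 4], [2, 6], [3], [5]].

The final insertion tableau P = [[1, 4], [2, 6], [3], [5]] has shape [2, 2, 1, 1].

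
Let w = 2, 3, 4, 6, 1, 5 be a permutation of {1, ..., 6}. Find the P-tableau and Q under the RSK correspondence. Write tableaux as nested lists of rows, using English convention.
P = [[1, 3, 4, 5], [2, 6]], Q = [[1, 2, 3, 4], [5, 6]]

Insert each entry of the permutation into P by Schensted row insertion, recording in Q the position of each new cell.

Insert 2: appended to row 1. P = [[2]].
Insert 3: appended to row 1. P = [[2, 3]].
Insert 4: appended to row 1. P = [[2, 3, 4]].
Insert 6: appended to row 1. P = [[2, 3, 4, 6]].
Insert 1: 1 bumps 2 from row 1; 2 starts row 2. P = [[1, 3, 4, 6], [2]].
Insert 5: 5 bumps 6 from row 1; 6 appends to row 2. P = [[1, 3, 4, 5], [2, 6]].

So P = [[1, 3, 4, 5], [2, 6]], Q = [[1, 2, 3, 4], [5, 6]].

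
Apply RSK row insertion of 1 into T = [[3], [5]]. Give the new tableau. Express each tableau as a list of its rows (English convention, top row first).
[[1], [3], [5]]

In row 1, 1 replaces 3 (the leftmost entry greater than 1); 3 is bumped to row 2. In row 2, 3 replaces 5 (the leftmost entry greater than 3); 5 is bumped to row 3. 5 starts a new row 3. The new tableau is [[1], [3], [5]].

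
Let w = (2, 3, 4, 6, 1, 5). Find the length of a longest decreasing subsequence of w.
2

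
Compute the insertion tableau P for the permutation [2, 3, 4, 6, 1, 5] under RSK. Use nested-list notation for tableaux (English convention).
After inserting 2: P = [[2]].
After inserting 3: P = [[2, 3]].
After inserting 4: P = [[2, 3, 4]].
After inserting 6: P = [[2, 3, 4, 6]].
After inserting 1: P = [[1, 3, 4, 6], [2]].
After inserting 5: P = [[1, 3, 4, 5], [2, 6]].

So P = [[1, 3, 4, 5], [2, 6]].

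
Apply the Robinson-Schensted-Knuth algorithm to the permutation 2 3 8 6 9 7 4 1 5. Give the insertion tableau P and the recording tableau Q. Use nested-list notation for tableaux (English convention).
Insert each entry of the permutation into P by Schensted row insertion, recording in Q the position of each new cell.

Insert 2: appended to row 1. P = [[2]], Q = [[1]].
Insert 3: appended to row 1. P = [[2, 3]], Q = [[1, 2]].
Insert 8: appended to row 1. P = [[2, 3, 8]], Q = [[1, 2, 3]].
Insert 6: 6 bumps 8 from row 1; 8 starts row 2. P = [[2, 3, 6], [8]], Q = [[1, 2, 3], [4]].
Insert 9: appended to row 1. P = [[2, 3, 6, 9], [8]], Q = [[1, 2, 3, 5], [4]].
Insert 7: 7 bumps 9 from row 1; 9 appends to row 2. P = [[2, 3, 6, 7], [8, 9]], Q = [[1, 2, 3, 5], [4, 6]].
Insert 4: 4 bumps 6 from row 1; 6 bumps 8 from row 2; 8 starts row 3. P = [[2, 3, 4, 7], [6, 9], [8]], Q = [[1, 2, 3, 5], [4, 6], [7]].
Insert 1: 1 bumps 2 from row 1; 2 bumps 6 from row 2; 6 bumps 8 from row 3; 8 starts row 4. P = [[1, 3, 4, 7], [2, 9], [6], [8]], Q = [[1, 2, 3, 5], [4, 6], [7], [8]].
Insert 5: 5 bumps 7 from row 1; 7 bumps 9 from row 2; 9 appends to row 3. P = [[1, 3, 4, 5], [2, 7], [6, 9], [8]], Q = [[1, 2, 3, 5], [4, 6], [7, 9], [8]].

So P = [[1, 3, 4, 5], [2, 7], [6, 9], [8]], Q = [[1, 2, 3, 5], [4, 6], [7, 9], [8]].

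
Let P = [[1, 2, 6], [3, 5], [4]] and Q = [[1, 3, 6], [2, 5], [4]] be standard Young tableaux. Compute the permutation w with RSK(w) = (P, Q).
Reverse the RSK construction: for i from n down to 1, find the cell of Q containing i, remove the entry at that cell from P, and reverse-bump it up through P; the value ejected from row 1 is w(i).

Step i=6: Q has 6 at row 1, column 3; remove that cell from P, ejecting 6. So w(6) = 6. P is now [[1, 2], [3, 5], [4]].
Step i=5: Q has 5 at row 2, column 2; remove 5 from row 2 of P and reverse-bump: 5 enters row 1 and ejects 2. So w(5) = 2. P is now [[1, 5], [3], [4]].
Step i=4: Q has 4 at row 3, column 1; remove 4 from row 3 of P and reverse-bump: 4 enters row 2 and ejects 3; 3 enters row 1 and ejects 1. So w(4) = 1. P is now [[3, 5], [4]].
Step i=3: Q has 3 at row 1, column 2; remove that cell from P, ejecting 5. So w(3) = 5. P is now [[3], [4]].
Step i=2: Q has 2 at row 2, column 1; remove 4 from row 2 of P and reverse-bump: 4 enters row 1 and ejects 3. So w(2) = 3. P is now [[4]].
Step i=1: Q has 1 at row 1, column 1; remove that cell from P, ejecting 4. So w(1) = 4. P is now [].

So w = 4 3 5 1 2 6.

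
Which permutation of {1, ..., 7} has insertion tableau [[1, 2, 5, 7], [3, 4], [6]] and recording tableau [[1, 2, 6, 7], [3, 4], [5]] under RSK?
Reverse RSK: for i = n, n-1, ..., 1, locate i in Q, remove the corresponding corner cell from P, and reverse-bump its entry up through P; the value ejected from row 1 is w(i).

So w = 3 6 1 4 2 5 7.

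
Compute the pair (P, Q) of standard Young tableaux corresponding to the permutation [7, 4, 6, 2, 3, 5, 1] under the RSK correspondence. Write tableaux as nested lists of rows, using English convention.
P = [[1, 3, 5], [2, 6], [4], [7]], Q = [[1, 3, 6], [2, 5], [4], [7]]

Insert each entry of the permutation into P by Schensted row insertion, recording in Q the position of each new cell.

Insert 7: appended to row 1. P = [[7]], Q = [[1]].
Insert 4: 4 bumps 7 from row 1; 7 starts row 2. P = [[4], [7]], Q = [[1], [2]].
Insert 6: appended to row 1. P = [[4, 6], [7]], Q = [[1, 3], [2]].
Insert 2: 2 bumps 4 from row 1; 4 bumps 7 from row 2; 7 starts row 3. P = [[2, 6], [4], [7]], Q = [[1, 3], [2], [4]].
Insert 3: 3 bumps 6 from row 1; 6 appends to row 2. P = [[2, 3], [4, 6], [7]], Q = [[1, 3], [2, 5], [4]].
Insert 5: appended to row 1. P = [[2, 3, 5], [4, 6], [7]], Q = [[1, 3, 6], [2, 5], [4]].
Insert 1: 1 bumps 2 from row 1; 2 bumps 4 from row 2; 4 bumps 7 from row 3; 7 starts row 4. P = [[1, 3, 5], [2, 6], [4], [7]], Q = [[1, 3, 6], [2, 5], [4], [7]].

So P = [[1, 3, 5], [2, 6], [4], [7]], Q = [[1, 3, 6], [2, 5], [4], [7]].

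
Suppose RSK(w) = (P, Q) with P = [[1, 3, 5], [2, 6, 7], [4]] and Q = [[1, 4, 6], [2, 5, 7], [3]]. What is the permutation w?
Reverse the RSK construction: for i from n down to 1, find the cell of Q containing i, remove the entry at that cell from P, and reverse-bump it up through P; the value ejected from row 1 is w(i).

Step i=7: Q has 7 at row 2, column 3; remove 7 from row 2 of P and reverse-bump: 7 enters row 1 and ejects 5. So w(7) = 5. P is now [[1, 3, 7], [2, 6], [4]].
Step i=6: Q has 6 at row 1, column 3; remove that cell from P, ejecting 7. So w(6) = 7. P is now [[1, 3], [2, 6], [4]].
Step i=5: Q has 5 at row 2, column 2; remove 6 from row 2 of P and reverse-bump: 6 enters row 1 and ejects 3. So w(5) = 3. P is now [[1, 6], [2], [4]].
Step i=4: Q has 4 at row 1, column 2; remove that cell from P, ejecting 6. So w(4) = 6. P is now [[1], [2], [4]].
Step i=3: Q has 3 at row 3, column 1; remove 4 from row 3 of P and reverse-bump: 4 enters row 2 and ejects 2; 2 enters row 1 and ejects 1. So w(3) = 1. P is now [[2], [4]].
Step i=2: Q has 2 at row 2, column 1; remove 4 from row 2 of P and reverse-bump: 4 enters row 1 and ejects 2. So w(2) = 2. P is now [[4]].
Step i=1: Q has 1 at row 1, column 1; remove that cell from P, ejecting 4. So w(1) = 4. P is now [].

So w = 4 2 1 6 3 7 5.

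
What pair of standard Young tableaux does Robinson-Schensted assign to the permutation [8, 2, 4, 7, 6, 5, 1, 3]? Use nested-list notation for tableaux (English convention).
P = [[1, 3, 5], [2, 4], [6], [7], [8]], Q = [[1, 3, 4], [2, 8], [5], [6], [7]]

Insert each entry of the permutation into P by Schensted row insertion, recording in Q the position of each new cell.

Insert 8: appended to row 1. P = [[8]].
Insert 2: 2 bumps 8 from row 1; 8 starts row 2. P = [[2], [8]].
Insert 4: appended to row 1. P = [[2, 4], [8]].
Insert 7: appended to row 1. P = [[2, 4, 7], [8]].
Insert 6: 6 bumps 7 from row 1; 7 bumps 8 from row 2; 8 starts row 3. P = [[2, 4, 6], [7], [8]].
Insert 5: 5 bumps 6 from row 1; 6 bumps 7 from row 2; 7 bumps 8 from row 3; 8 starts row 4. P = [[2, 4, 5], [6], [7], [8]].
Insert 1: 1 bumps 2 from row 1; 2 bumps 6 from row 2; 6 bumps 7 from row 3; 7 bumps 8 from row 4; 8 starts row 5. P = [[1, 4, 5], [2], [6], [7], [8]].
Insert 3: 3 bumps 4 from row 1; 4 appends to row 2. P = [[1, 3, 5], [2, 4], [6], [7], [8]].

So P = [[1, 3, 5], [2, 4], [6], [7], [8]], Q = [[1, 3, 4], [2, 8], [5], [6], [7]].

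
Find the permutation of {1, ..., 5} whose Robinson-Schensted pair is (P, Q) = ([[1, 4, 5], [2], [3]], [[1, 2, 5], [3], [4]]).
Reverse the RSK construction: for i from n down to 1, find the cell of Q containing i, remove the entry at that cell from P, and reverse-bump it up through P; the value ejected from row 1 is w(i).

Step i=5: Q has 5 at row 1, column 3; remove that cell from P, ejecting 5. So w(5) = 5. P is now [[1, 4], [2], [3]].
Step i=4: Q has 4 at row 3, column 1; remove 3 from row 3 of P and reverse-bump: 3 enters row 2 and ejects 2; 2 enters row 1 and ejects 1. So w(4) = 1. P is now [[2, 4], [3]].
Step i=3: Q has 3 at row 2, column 1; remove 3 from row 2 of P and reverse-bump: 3 enters row 1 and ejects 2. So w(3) = 2. P is now [[3, 4]].
Step i=2: Q has 2 at row 1, column 2; remove that cell from P, ejecting 4. So w(2) = 4. P is now [[3]].
Step i=1: Q has 1 at row 1, column 1; remove that cell from P, ejecting 3. So w(1) = 3. P is now [].

So w = 3 4 2 1 5.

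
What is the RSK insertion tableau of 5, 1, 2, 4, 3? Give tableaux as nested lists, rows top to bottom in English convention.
P = [[1, 2, 3], [4], [5]]

Insert 5: appended to row 1. P = [[5]].
Insert 1: 1 bumps 5 from row 1; 5 starts row 2. P = [[1], [5]].
Insert 2: appended to row 1. P = [[1, 2], [5]].
Insert 4: appended to row 1. P = [[1, 2, 4], [5]].
Insert 3: 3 bumps 4 from row 1; 4 bumps 5 from row 2; 5 starts row 3. P = [[1, 2, 3], [4], [5]].

So P = [[1, 2, 3], [4], [5]].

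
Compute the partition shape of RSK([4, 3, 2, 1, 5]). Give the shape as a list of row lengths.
[2, 1, 1, 1]

Row-insert each entry into an empty tableau.

After inserting 4: P = [[4]].
After inserting 3: P = [[3], [4]].
After inserting 2: P = [[2], [3], [4]].
After inserting 1: P = [[1], [2], [3], [4]].
After inserting 5: P = [[1, 5], [2], [3], [4]].

The final insertion tableau P = [[1, 5], [2], [3], [4]] has shape [2, 1, 1, 1].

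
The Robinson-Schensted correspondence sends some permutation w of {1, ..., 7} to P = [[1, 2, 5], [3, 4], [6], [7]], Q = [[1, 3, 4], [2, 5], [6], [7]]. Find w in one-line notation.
Reverse the RSK construction: for i from n down to 1, find the cell of Q containing i, remove the entry at that cell from P, and reverse-bump it up through P; the value ejected from row 1 is w(i).

Step i=7: Q has 7 at row 4, column 1; remove 7 from row 4 of P and reverse-bump: 7 enters row 3 and ejects 6; 6 enters row 2 and ejects 4; 4 enters row 1 and ejects 2. So w(7) = 2. P is now [[1, 4, 5], [3, 6], [7]].
Step i=6: Q has 6 at row 3, column 1; remove 7 from row 3 of P and reverse-bump: 7 enters row 2 and ejects 6; 6 enters row 1 and ejects 5. So w(6) = 5. P is now [[1, 4, 6], [3, 7]].
Step i=5: Q has 5 at row 2, column 2; remove 7 from row 2 of P and reverse-bump: 7 enters row 1 and ejects 6. So w(5) = 6. P is now [[1, 4, 7], [3]].
Step i=4: Q has 4 at row 1, column 3; remove that cell from P, ejecting 7. So w(4) = 7. P is now [[1, 4], [3]].
Step i=3: Q has 3 at row 1, column 2; remove that cell from P, ejecting 4. So w(3) = 4. P is now [[1], [3]].
Step i=2: Q has 2 at row 2, column 1; remove 3 from row 2 of P and reverse-bump: 3 enters row 1 and ejects 1. So w(2) = 1. P is now [[3]].
Step i=1: Q has 1 at row 1, column 1; remove that cell from P, ejecting 3. So w(1) = 3. P is now [].

So w = 3 1 4 7 6 5 2.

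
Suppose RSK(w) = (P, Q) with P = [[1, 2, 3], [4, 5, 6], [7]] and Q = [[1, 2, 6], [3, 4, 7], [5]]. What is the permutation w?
4 7 1 5 2 6 3

Reverse the RSK construction: for i from n down to 1, find the cell of Q containing i, remove the entry at that cell from P, and reverse-bump it up through P; the value ejected from row 1 is w(i).

Step i=7: Q has 7 at row 2, column 3; remove 6 from row 2 of P and reverse-bump: 6 enters row 1 and ejects 3. So w(7) = 3. P is now [[1, 2, 6], [4, 5], [7]].
Step i=6: Q has 6 at row 1, column 3; remove that cell from P, ejecting 6. So w(6) = 6. P is now [[1, 2], [4, 5], [7]].
Step i=5: Q has 5 at row 3, column 1; remove 7 from row 3 of P and reverse-bump: 7 enters row 2 and ejects 5; 5 enters row 1 and ejects 2. So w(5) = 2. P is now [[1, 5], [4, 7]].
Step i=4: Q has 4 at row 2, column 2; remove 7 from row 2 of P and reverse-bump: 7 enters row 1 and ejects 5. So w(4) = 5. P is now [[1, 7], [4]].
Step i=3: Q has 3 at row 2, column 1; remove 4 from row 2 of P and reverse-bump: 4 enters row 1 and ejects 1. So w(3) = 1. P is now [[4, 7]].
Step i=2: Q has 2 at row 1, column 2; remove that cell from P, ejecting 7. So w(2) = 7. P is now [[4]].
Step i=1: Q has 1 at row 1, column 1; remove that cell from P, ejecting 4. So w(1) = 4. P is now [].

So w = 4 7 1 5 2 6 3.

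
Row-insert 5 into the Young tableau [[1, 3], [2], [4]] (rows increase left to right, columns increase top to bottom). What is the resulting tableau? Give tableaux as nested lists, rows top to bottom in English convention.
[[1, 3, 5], [2], [4]]

5 is larger than every entry of row 1, so it is appended to row 1. The new tableau is [[1, 3, 5], [2], [4]].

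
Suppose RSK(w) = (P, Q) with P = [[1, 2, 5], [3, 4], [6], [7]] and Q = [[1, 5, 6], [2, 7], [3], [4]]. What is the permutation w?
7 6 3 1 4 5 2

Reverse the RSK construction: for i from n down to 1, find the cell of Q containing i, remove the entry at that cell from P, and reverse-bump it up through P; the value ejected from row 1 is w(i).

Step i=7: Q has 7 at row 2, column 2; remove 4 from row 2 of P and reverse-bump: 4 enters row 1 and ejects 2. So w(7) = 2. P is now [[1, 4, 5], [3], [6], [7]].
Step i=6: Q has 6 at row 1, column 3; remove that cell from P, ejecting 5. So w(6) = 5. P is now [[1, 4], [3], [6], [7]].
Step i=5: Q has 5 at row 1, column 2; remove that cell from P, ejecting 4. So w(5) = 4. P is now [[1], [3], [6], [7]].
Step i=4: Q has 4 at row 4, column 1; remove 7 from row 4 of P and reverse-bump: 7 enters row 3 and ejects 6; 6 enters row 2 and ejects 3; 3 enters row 1 and ejects 1. So w(4) = 1. P is now [[3], [6], [7]].
Step i=3: Q has 3 at row 3, column 1; remove 7 from row 3 of P and reverse-bump: 7 enters row 2 and ejects 6; 6 enters row 1 and ejects 3. So w(3) = 3. P is now [[6], [7]].
Step i=2: Q has 2 at row 2, column 1; remove 7 from row 2 of P and reverse-bump: 7 enters row 1 and ejects 6. So w(2) = 6. P is now [[7]].
Step i=1: Q has 1 at row 1, column 1; remove that cell from P, ejecting 7. So w(1) = 7. P is now [].

So w = 7 6 3 1 4 5 2.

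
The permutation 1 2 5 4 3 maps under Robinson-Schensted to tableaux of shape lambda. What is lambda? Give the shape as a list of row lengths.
[3, 1, 1]

RSK row insertion gives P = [[1, 2, 3], [4], [5]], which has shape [3, 1, 1].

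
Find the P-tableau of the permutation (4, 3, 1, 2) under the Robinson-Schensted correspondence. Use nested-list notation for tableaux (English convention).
P = [[1, 2], [3], [4]]

Insert 4: appended to row 1. P = [[4]].
Insert 3: 3 bumps 4 from row 1; 4 starts row 2. P = [[3], [4]].
Insert 1: 1 bumps 3 from row 1; 3 bumps 4 from row 2; 4 starts row 3. P = [[1], [3], [4]].
Insert 2: appended to row 1. P = [[1, 2], [3], [4]].

So P = [[1, 2], [3], [4]].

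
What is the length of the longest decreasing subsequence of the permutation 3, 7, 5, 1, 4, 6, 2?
4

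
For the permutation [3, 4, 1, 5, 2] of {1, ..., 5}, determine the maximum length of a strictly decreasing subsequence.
2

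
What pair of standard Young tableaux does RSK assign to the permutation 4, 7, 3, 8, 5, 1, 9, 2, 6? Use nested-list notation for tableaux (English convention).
Insert each entry of the permutation into P by Schensted row insertion, recording in Q the position of each new cell.

After inserting 4: P = [[4]].
After inserting 7: P = [[4, 7]].
After inserting 3: P = [[3, 7], [4]].
After inserting 8: P = [[3, 7, 8], [4]].
After inserting 5: P = [[3, 5, 8], [4, 7]].
After inserting 1: P = [[1, 5, 8], [3, 7], [4]].
After inserting 9: P = [[1, 5, 8, 9], [3, 7], [4]].
After inserting 2: P = [[1, 2, 8, 9], [3, 5], [4, 7]].
After inserting 6: P = [[1, 2, 6, 9], [3, 5, 8], [4, 7]].

So P = [[1, 2, 6, 9], [3, 5, 8], [4, 7]], Q = [[1, 2, 4, 7], [3, 5, 9], [6, 8]].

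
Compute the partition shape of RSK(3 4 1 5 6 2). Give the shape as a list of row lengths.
Row-insert each entry into an empty tableau.

After inserting 3: P = [[3]].
After inserting 4: P = [[3, 4]].
After inserting 1: P = [[1, 4], [3]].
After inserting 5: P = [[1, 4, 5], [3]].
After inserting 6: P = [[1, 4, 5, 6], [3]].
After inserting 2: P = [[1, 2, 5, 6], [3, 4]].

The final insertion tableau P = [[1, 2, 5, 6], [3, 4]] has shape [4, 2].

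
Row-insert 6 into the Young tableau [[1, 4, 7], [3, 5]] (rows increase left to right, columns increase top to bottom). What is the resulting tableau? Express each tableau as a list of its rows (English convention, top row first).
In row 1, 6 replaces 7 (the leftmost entry greater than 6); 7 is bumped to row 2. 7 is appended to row 2. The new tableau is [[1, 4, 6], [3, 5, 7]].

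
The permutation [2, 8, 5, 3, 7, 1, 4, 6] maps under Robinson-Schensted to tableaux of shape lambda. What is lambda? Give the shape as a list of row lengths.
[4, 2, 1, 1]

Row-insert each entry into an empty tableau.

After inserting 2: P = [[2]].
After inserting 8: P = [[2, 8]].
After inserting 5: P = [[2, 5], [8]].
After inserting 3: P = [[2, 3], [5], [8]].
After inserting 7: P = [[2, 3, 7], [5], [8]].
After inserting 1: P = [[1, 3, 7], [2], [5], [8]].
After inserting 4: P = [[1, 3, 4], [2, 7], [5], [8]].
After inserting 6: P = [[1, 3, 4, 6], [2, 7], [5], [8]].

The final insertion tableau P = [[1, 3, 4, 6], [2, 7], [5], [8]] has shape [4, 2, 1, 1].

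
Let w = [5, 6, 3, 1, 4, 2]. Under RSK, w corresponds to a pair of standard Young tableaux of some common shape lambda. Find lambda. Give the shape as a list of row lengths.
[2, 2, 2]

Row-insert each entry into an empty tableau.

After inserting 5: P = [[5]].
After inserting 6: P = [[5, 6]].
After inserting 3: P = [[3, 6], [5]].
After inserting 1: P = [[1, 6], [3], [5]].
After inserting 4: P = [[1, 4], [3, 6], [5]].
After inserting 2: P = [[1, 2], [3, 4], [5, 6]].

The final insertion tableau P = [[1, 2], [3, 4], [5, 6]] has shape [2, 2, 2].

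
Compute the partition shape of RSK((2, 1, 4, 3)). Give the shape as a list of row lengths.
Row-insert each entry into an empty tableau.

After inserting 2: P = [[2]].
After inserting 1: P = [[1], [2]].
After inserting 4: P = [[1, 4], [2]].
After inserting 3: P = [[1, 3], [2, 4]].

The final insertion tableau P = [[1, 3], [2, 4]] has shape [2, 2].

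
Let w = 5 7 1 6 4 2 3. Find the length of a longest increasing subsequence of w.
3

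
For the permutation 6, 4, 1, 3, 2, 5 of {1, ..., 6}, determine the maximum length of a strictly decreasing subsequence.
4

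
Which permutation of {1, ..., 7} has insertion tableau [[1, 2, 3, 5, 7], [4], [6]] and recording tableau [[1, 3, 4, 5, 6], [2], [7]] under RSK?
6 1 2 4 5 7 3

Reverse the RSK construction: for i from n down to 1, find the cell of Q containing i, remove the entry at that cell from P, and reverse-bump it up through P; the value ejected from row 1 is w(i).

Step i=7: Q has 7 at row 3, column 1; remove 6 from row 3 of P and reverse-bump: 6 enters row 2 and ejects 4; 4 enters row 1 and ejects 3. So w(7) = 3. P is now [[1, 2, 4, 5, 7], [6]].
Step i=6: Q has 6 at row 1, column 5; remove that cell from P, ejecting 7. So w(6) = 7. P is now [[1, 2, 4, 5], [6]].
Step i=5: Q has 5 at row 1, column 4; remove that cell from P, ejecting 5. So w(5) = 5. P is now [[1, 2, 4], [6]].
Step i=4: Q has 4 at row 1, column 3; remove that cell from P, ejecting 4. So w(4) = 4. P is now [[1, 2], [6]].
Step i=3: Q has 3 at row 1, column 2; remove that cell from P, ejecting 2. So w(3) = 2. P is now [[1], [6]].
Step i=2: Q has 2 at row 2, column 1; remove 6 from row 2 of P and reverse-bump: 6 enters row 1 and ejects 1. So w(2) = 1. P is now [[6]].
Step i=1: Q has 1 at row 1, column 1; remove that cell from P, ejecting 6. So w(1) = 6. P is now [].

So w = 6 1 2 4 5 7 3.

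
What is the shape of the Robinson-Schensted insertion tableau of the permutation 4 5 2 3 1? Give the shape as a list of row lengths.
[2, 2, 1]

Row-insert each entry into an empty tableau.

After inserting 4: P = [[4]].
After inserting 5: P = [[4, 5]].
After inserting 2: P = [[2, 5], [4]].
After inserting 3: P = [[2, 3], [4, 5]].
After inserting 1: P = [[1, 3], [2, 5], [4]].

The final insertion tableau P = [[1, 3], [2, 5], [4]] has shape [2, 2, 1].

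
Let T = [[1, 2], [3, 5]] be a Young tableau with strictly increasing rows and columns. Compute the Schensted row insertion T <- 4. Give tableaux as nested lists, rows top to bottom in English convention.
4 is larger than every entry of row 1, so it is appended to row 1. The new tableau is [[1, 2, 4], [3, 5]].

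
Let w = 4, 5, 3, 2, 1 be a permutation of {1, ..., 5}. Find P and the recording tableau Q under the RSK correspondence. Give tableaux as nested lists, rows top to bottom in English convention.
Insert each entry of the permutation into P by Schensted row insertion, recording in Q the position of each new cell.

Insert 4: appended to row 1. P = [[4]].
Insert 5: appended to row 1. P = [[4, 5]].
Insert 3: 3 bumps 4 from row 1; 4 starts row 2. P = [[3, 5], [4]].
Insert 2: 2 bumps 3 from row 1; 3 bumps 4 from row 2; 4 starts row 3. P = [[2, 5], [3], [4]].
Insert 1: 1 bumps 2 from row 1; 2 bumps 3 from row 2; 3 bumps 4 from row 3; 4 starts row 4. P = [[1, 5], [2], [3], [4]].

So P = [[1, 5], [2], [3], [4]], Q = [[1, 2], [3], [4], [5]].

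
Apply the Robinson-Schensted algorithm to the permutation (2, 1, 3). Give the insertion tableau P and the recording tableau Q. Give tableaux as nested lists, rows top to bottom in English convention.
P = [[1, 3], [2]], Q = [[1, 3], [2]]

Insert each entry of the permutation into P by Schensted row insertion, recording in Q the position of each new cell.

After inserting 2: P = [[2]].
After inserting 1: P = [[1], [2]].
After inserting 3: P = [[1, 3], [2]].

So P = [[1, 3], [2]], Q = [[1, 3], [2]].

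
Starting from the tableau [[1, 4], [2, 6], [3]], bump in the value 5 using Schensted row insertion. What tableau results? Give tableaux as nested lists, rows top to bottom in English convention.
[[1, 4, 5], [2, 6], [3]]

5 is larger than every entry of row 1, so it is appended to row 1. The new tableau is [[1, 4, 5], [2, 6], [3]].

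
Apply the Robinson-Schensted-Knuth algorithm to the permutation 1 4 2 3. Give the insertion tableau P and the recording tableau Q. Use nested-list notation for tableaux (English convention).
Insert each entry of the permutation into P by Schensted row insertion, recording in Q the position of each new cell.

After inserting 1: P = [[1]].
After inserting 4: P = [[1, 4]].
After inserting 2: P = [[1, 2], [4]].
After inserting 3: P = [[1, 2, 3], [4]].

So P = [[1, 2, 3], [4]], Q = [[1, 2, 4], [3]].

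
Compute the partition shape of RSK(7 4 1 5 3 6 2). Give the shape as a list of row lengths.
Row-insert each entry into an empty tableau.

After inserting 7: P = [[7]].
After inserting 4: P = [[4], [7]].
After inserting 1: P = [[1], [4], [7]].
After inserting 5: P = [[1, 5], [4], [7]].
After inserting 3: P = [[1, 3], [4, 5], [7]].
After inserting 6: P = [[1, 3, 6], [4, 5], [7]].
After inserting 2: P = [[1, 2, 6], [3, 5], [4], [7]].

The final insertion tableau P = [[1, 2, 6], [3, 5], [4], [7]] has shape [3, 2, 1, 1].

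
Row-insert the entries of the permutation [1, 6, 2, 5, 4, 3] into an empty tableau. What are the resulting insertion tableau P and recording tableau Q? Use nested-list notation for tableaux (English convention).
Insert each entry of the permutation into P by Schensted row insertion, recording in Q the position of each new cell.

After inserting 1: P = [[1]].
After inserting 6: P = [[1, 6]].
After inserting 2: P = [[1, 2], [6]].
After inserting 5: P = [[1, 2, 5], [6]].
After inserting 4: P = [[1, 2, 4], [5], [6]].
After inserting 3: P = [[1, 2, 3], [4], [5], [6]].

So P = [[1, 2, 3], [4], [5], [6]], Q = [[1, 2, 4], [3], [5], [6]].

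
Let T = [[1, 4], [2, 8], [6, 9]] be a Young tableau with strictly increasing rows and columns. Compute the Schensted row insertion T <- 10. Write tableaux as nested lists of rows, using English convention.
[[1, 4, 10], [2, 8], [6, 9]]

10 is larger than every entry of row 1, so it is appended to row 1. The new tableau is [[1, 4, 10], [2, 8], [6, 9]].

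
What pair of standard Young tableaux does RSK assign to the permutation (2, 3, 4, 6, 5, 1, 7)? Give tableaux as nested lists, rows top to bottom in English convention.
Insert each entry of the permutation into P by Schensted row insertion, recording in Q the position of each new cell.

Insert 2: appended to row 1. P = [[2]], Q = [[1]].
Insert 3: appended to row 1. P = [[2, 3]], Q = [[1, 2]].
Insert 4: appended to row 1. P = [[2, 3, 4]], Q = [[1, 2, 3]].
Insert 6: appended to row 1. P = [[2, 3, 4, 6]], Q = [[1, 2, 3, 4]].
Insert 5: 5 bumps 6 from row 1; 6 starts row 2. P = [[2, 3, 4, 5], [6]], Q = [[1, 2, 3, 4], [5]].
Insert 1: 1 bumps 2 from row 1; 2 bumps 6 from row 2; 6 starts row 3. P = [[1, 3, 4, 5], [2], [6]], Q = [[1, 2, 3, 4], [5], [6]].
Insert 7: appended to row 1. P = [[1, 3, 4, 5, 7], [2], [6]], Q = [[1, 2, 3, 4, 7], [5], [6]].

So P = [[1, 3, 4, 5, 7], [2], [6]], Q = [[1, 2, 3, 4, 7], [5], [6]].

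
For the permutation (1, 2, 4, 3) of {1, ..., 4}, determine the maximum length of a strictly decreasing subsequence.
2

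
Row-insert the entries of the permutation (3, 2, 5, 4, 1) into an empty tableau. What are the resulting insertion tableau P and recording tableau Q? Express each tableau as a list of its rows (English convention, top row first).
P = [[1, 4], [2, 5], [3]], Q = [[1, 3], [2, 4], [5]]

Insert each entry of the permutation into P by Schensted row insertion, recording in Q the position of each new cell.

Insert 3: appended to row 1. P = [[3]].
Insert 2: 2 bumps 3 from row 1; 3 starts row 2. P = [[2], [3]].
Insert 5: appended to row 1. P = [[2, 5], [3]].
Insert 4: 4 bumps 5 from row 1; 5 appends to row 2. P = [[2, 4], [3, 5]].
Insert 1: 1 bumps 2 from row 1; 2 bumps 3 from row 2; 3 starts row 3. P = [[1, 4], [2, 5], [3]].

So P = [[1, 4], [2, 5], [3]], Q = [[1, 3], [2, 4], [5]].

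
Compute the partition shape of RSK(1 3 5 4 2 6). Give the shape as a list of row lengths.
Row-insert each entry into an empty tableau.

After inserting 1: P = [[1]].
After inserting 3: P = [[1, 3]].
After inserting 5: P = [[1, 3, 5]].
After inserting 4: P = [[1, 3, 4], [5]].
After inserting 2: P = [[1, 2, 4], [3], [5]].
After inserting 6: P = [[1, 2, 4, 6], [3], [5]].

The final insertion tableau P = [[1, 2, 4, 6], [3], [5]] has shape [4, 1, 1].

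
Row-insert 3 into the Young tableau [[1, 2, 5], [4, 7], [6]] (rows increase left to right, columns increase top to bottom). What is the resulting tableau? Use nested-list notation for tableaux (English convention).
In row 1, 3 replaces 5 (the leftmost entry greater than 3); 5 is bumped to row 2. In row 2, 5 replaces 7 (the leftmost entry greater than 5); 7 is bumped to row 3. 7 is appended to row 3. The new tableau is [[1, 2, 3], [4, 5], [6, 7]].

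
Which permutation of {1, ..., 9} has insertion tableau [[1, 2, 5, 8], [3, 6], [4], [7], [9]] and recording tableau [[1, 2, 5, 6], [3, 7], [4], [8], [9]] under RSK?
1 9 4 3 7 8 6 5 2

Reverse the RSK construction: for i from n down to 1, find the cell of Q containing i, remove the entry at that cell from P, and reverse-bump it up through P; the value ejected from row 1 is w(i).

Step i=9: Q has 9 at row 5, column 1; remove 9 from row 5 of P and reverse-bump: 9 enters row 4 and ejects 7; 7 enters row 3 and ejects 4; 4 enters row 2 and ejects 3; 3 enters row 1 and ejects 2. So w(9) = 2. P is now [[1, 3, 5, 8], [4, 6], [7], [9]].
Step i=8: Q has 8 at row 4, column 1; remove 9 from row 4 of P and reverse-bump: 9 enters row 3 and ejects 7; 7 enters row 2 and ejects 6; 6 enters row 1 and ejects 5. So w(8) = 5. P is now [[1, 3, 6, 8], [4, 7], [9]].
Step i=7: Q has 7 at row 2, column 2; remove 7 from row 2 of P and reverse-bump: 7 enters row 1 and ejects 6. So w(7) = 6. P is now [[1, 3, 7, 8], [4], [9]].
Step i=6: Q has 6 at row 1, column 4; remove that cell from P, ejecting 8. So w(6) = 8. P is now [[1, 3, 7], [4], [9]].
Step i=5: Q has 5 at row 1, column 3; remove that cell from P, ejecting 7. So w(5) = 7. P is now [[1, 3], [4], [9]].
Step i=4: Q has 4 at row 3, column 1; remove 9 from row 3 of P and reverse-bump: 9 enters row 2 and ejects 4; 4 enters row 1 and ejects 3. So w(4) = 3. P is now [[1, 4], [9]].
Step i=3: Q has 3 at row 2, column 1; remove 9 from row 2 of P and reverse-bump: 9 enters row 1 and ejects 4. So w(3) = 4. P is now [[1, 9]].
Step i=2: Q has 2 at row 1, column 2; remove that cell from P, ejecting 9. So w(2) = 9. P is now [[1]].
Step i=1: Q has 1 at row 1, column 1; remove that cell from P, ejecting 1. So w(1) = 1. P is now [].

So w = 1 9 4 3 7 8 6 5 2.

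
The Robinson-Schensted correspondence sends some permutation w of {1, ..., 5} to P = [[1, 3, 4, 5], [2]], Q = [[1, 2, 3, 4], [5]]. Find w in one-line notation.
2 3 4 5 1

Reverse the RSK construction: for i from n down to 1, find the cell of Q containing i, remove the entry at that cell from P, and reverse-bump it up through P; the value ejected from row 1 is w(i).

Step i=5: Q has 5 at row 2, column 1; remove 2 from row 2 of P and reverse-bump: 2 enters row 1 and ejects 1. So w(5) = 1. P is now [[2, 3, 4, 5]].
Step i=4: Q has 4 at row 1, column 4; remove that cell from P, ejecting 5. So w(4) = 5. P is now [[2, 3, 4]].
Step i=3: Q has 3 at row 1, column 3; remove that cell from P, ejecting 4. So w(3) = 4. P is now [[2, 3]].
Step i=2: Q has 2 at row 1, column 2; remove that cell from P, ejecting 3. So w(2) = 3. P is now [[2]].
Step i=1: Q has 1 at row 1, column 1; remove that cell from P, ejecting 2. So w(1) = 2. P is now [].

So w = 2 3 4 5 1.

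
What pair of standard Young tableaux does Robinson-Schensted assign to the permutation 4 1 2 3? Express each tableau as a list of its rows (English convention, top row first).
Insert each entry of the permutation into P by Schensted row insertion, recording in Q the position of each new cell.

Insert 4: appended to row 1. P = [[4]], Q = [[1]].
Insert 1: 1 bumps 4 from row 1; 4 starts row 2. P = [[1], [4]], Q = [[1], [2]].
Insert 2: appended to row 1. P = [[1, 2], [4]], Q = [[1, 3], [2]].
Insert 3: appended to row 1. P = [[1, 2, 3], [4]], Q = [[1, 3, 4], [2]].

So P = [[1, 2, 3], [4]], Q = [[1, 3, 4], [2]].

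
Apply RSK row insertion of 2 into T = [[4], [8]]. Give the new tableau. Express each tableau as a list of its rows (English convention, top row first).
[[2], [4], [8]]

In row 1, 2 replaces 4 (the leftmost entry greater than 2); 4 is bumped to row 2. In row 2, 4 replaces 8 (the leftmost entry greater than 4); 8 is bumped to row 3. 8 starts a new row 3. The new tableau is [[2], [4], [8]].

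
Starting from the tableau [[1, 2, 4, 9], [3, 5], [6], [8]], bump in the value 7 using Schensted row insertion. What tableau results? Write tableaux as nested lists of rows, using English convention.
[[1, 2, 4, 7], [3, 5, 9], [6], [8]]

In row 1, 7 replaces 9 (the leftmost entry greater than 7); 9 is bumped to row 2. 9 is appended to row 2. The new tableau is [[1, 2, 4, 7], [3, 5, 9], [6], [8]].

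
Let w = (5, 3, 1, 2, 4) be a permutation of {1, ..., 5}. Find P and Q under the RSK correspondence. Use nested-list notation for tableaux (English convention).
P = [[1, 2, 4], [3], [5]], Q = [[1, 4, 5], [2], [3]]

Insert each entry of the permutation into P by Schensted row insertion, recording in Q the position of each new cell.

Insert 5: appended to row 1. P = [[5]].
Insert 3: 3 bumps 5 from row 1; 5 starts row 2. P = [[3], [5]].
Insert 1: 1 bumps 3 from row 1; 3 bumps 5 from row 2; 5 starts row 3. P = [[1], [3], [5]].
Insert 2: appended to row 1. P = [[1, 2], [3], [5]].
Insert 4: appended to row 1. P = [[1, 2, 4], [3], [5]].

So P = [[1, 2, 4], [3], [5]], Q = [[1, 4, 5], [2], [3]].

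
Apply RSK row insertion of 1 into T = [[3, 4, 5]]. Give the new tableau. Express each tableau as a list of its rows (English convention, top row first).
In row 1, 1 replaces 3 (the leftmost entry greater than 1); 3 is bumped to row 2. 3 starts a new row 2. The new tableau is [[1, 4, 5], [3]].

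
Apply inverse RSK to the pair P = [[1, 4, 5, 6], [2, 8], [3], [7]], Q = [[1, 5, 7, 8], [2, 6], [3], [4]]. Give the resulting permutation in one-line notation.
7 3 2 1 8 4 5 6

Reverse RSK: for i = n, n-1, ..., 1, locate i in Q, remove the corresponding corner cell from P, and reverse-bump its entry up through P; the value ejected from row 1 is w(i).

So w = 7 3 2 1 8 4 5 6.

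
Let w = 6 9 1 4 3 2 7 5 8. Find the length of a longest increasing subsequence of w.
4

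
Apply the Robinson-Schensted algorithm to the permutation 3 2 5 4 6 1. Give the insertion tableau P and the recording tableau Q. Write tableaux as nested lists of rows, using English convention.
Insert each entry of the permutation into P by Schensted row insertion, recording in Q the position of each new cell.

Insert 3: appended to row 1. P = [[3]], Q = [[1]].
Insert 2: 2 bumps 3 from row 1; 3 starts row 2. P = [[2], [3]], Q = [[1], [2]].
Insert 5: appended to row 1. P = [[2, 5], [3]], Q = [[1, 3], [2]].
Insert 4: 4 bumps 5 from row 1; 5 appends to row 2. P = [[2, 4], [3, 5]], Q = [[1, 3], [2, 4]].
Insert 6: appended to row 1. P = [[2, 4, 6], [3, 5]], Q = [[1, 3, 5], [2, 4]].
Insert 1: 1 bumps 2 from row 1; 2 bumps 3 from row 2; 3 starts row 3. P = [[1, 4, 6], [2, 5], [3]], Q = [[1, 3, 5], [2, 4], [6]].

So P = [[1, 4, 6], [2, 5], [3]], Q = [[1, 3, 5], [2, 4], [6]].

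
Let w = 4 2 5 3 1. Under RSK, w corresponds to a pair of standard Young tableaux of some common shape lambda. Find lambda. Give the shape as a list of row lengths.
[2, 2, 1]

Row-insert each entry into an empty tableau.

After inserting 4: P = [[4]].
After inserting 2: P = [[2], [4]].
After inserting 5: P = [[2, 5], [4]].
After inserting 3: P = [[2, 3], [4, 5]].
After inserting 1: P = [[1, 3], [2, 5], [4]].

The final insertion tableau P = [[1, 3], [2, 5], [4]] has shape [2, 2, 1].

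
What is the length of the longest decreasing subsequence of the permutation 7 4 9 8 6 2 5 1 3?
5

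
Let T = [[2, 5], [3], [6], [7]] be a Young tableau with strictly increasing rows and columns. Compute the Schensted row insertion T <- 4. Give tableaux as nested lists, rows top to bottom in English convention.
[[2, 4], [3, 5], [6], [7]]

In row 1, 4 replaces 5 (the leftmost entry greater than 4); 5 is bumped to row 2. 5 is appended to row 2. The new tableau is [[2, 4], [3, 5], [6], [7]].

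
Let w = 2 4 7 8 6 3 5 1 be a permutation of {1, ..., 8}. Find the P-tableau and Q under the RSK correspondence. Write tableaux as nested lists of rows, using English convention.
Insert each entry of the permutation into P by Schensted row insertion, recording in Q the position of each new cell.

Insert 2: appended to row 1. P = [[2]].
Insert 4: appended to row 1. P = [[2, 4]].
Insert 7: appended to row 1. P = [[2, 4, 7]].
Insert 8: appended to row 1. P = [[2, 4, 7, 8]].
Insert 6: 6 bumps 7 from row 1; 7 starts row 2. P = [[2, 4, 6, 8], [7]].
Insert 3: 3 bumps 4 from row 1; 4 bumps 7 from row 2; 7 starts row 3. P = [[2, 3, 6, 8], [4], [7]].
Insert 5: 5 bumps 6 from row 1; 6 appends to row 2. P = [[2, 3, 5, 8], [4, 6], [7]].
Insert 1: 1 bumps 2 from row 1; 2 bumps 4 from row 2; 4 bumps 7 from row 3; 7 starts row 4. P = [[1, 3, 5, 8], [2, 6], [4], [7]].

So P = [[1, 3, 5, 8], [2, 6], [4], [7]], Q = [[1, 2, 3, 4], [5, 7], [6], [8]].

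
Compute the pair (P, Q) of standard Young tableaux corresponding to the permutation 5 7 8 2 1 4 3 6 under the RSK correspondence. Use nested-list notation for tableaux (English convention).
Insert each entry of the permutation into P by Schensted row insertion, recording in Q the position of each new cell.

After inserting 5: P = [[5]].
After inserting 7: P = [[5, 7]].
After inserting 8: P = [[5, 7, 8]].
After inserting 2: P = [[2, 7, 8], [5]].
After inserting 1: P = [[1, 7, 8], [2], [5]].
After inserting 4: P = [[1, 4, 8], [2, 7], [5]].
After inserting 3: P = [[1, 3, 8], [2, 4], [5, 7]].
After inserting 6: P = [[1, 3, 6], [2, 4, 8], [5, 7]].

So P = [[1, 3, 6], [2, 4, 8], [5, 7]], Q = [[1, 2, 3], [4, 6, 8], [5, 7]].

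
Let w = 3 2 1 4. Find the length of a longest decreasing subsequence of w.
3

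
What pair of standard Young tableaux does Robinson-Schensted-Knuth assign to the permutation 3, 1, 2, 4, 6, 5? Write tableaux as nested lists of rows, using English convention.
Insert each entry of the permutation into P by Schensted row insertion, recording in Q the position of each new cell.

Insert 3: appended to row 1. P = [[3]].
Insert 1: 1 bumps 3 from row 1; 3 starts row 2. P = [[1], [3]].
Insert 2: appended to row 1. P = [[1, 2], [3]].
Insert 4: appended to row 1. P = [[1, 2, 4], [3]].
Insert 6: appended to row 1. P = [[1, 2, 4, 6], [3]].
Insert 5: 5 bumps 6 from row 1; 6 appends to row 2. P = [[1, 2, 4, 5], [3, 6]].

So P = [[1, 2, 4, 5], [3, 6]], Q = [[1, 3, 4, 5], [2, 6]].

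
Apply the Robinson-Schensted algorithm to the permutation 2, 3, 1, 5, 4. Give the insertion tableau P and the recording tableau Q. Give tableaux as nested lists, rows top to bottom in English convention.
P = [[1, 3, 4], [2, 5]], Q = [[1, 2, 4], [3, 5]]

Insert each entry of the permutation into P by Schensted row insertion, recording in Q the position of each new cell.

Insert 2: appended to row 1. P = [[2]], Q = [[1]].
Insert 3: appended to row 1. P = [[2, 3]], Q = [[1, 2]].
Insert 1: 1 bumps 2 from row 1; 2 starts row 2. P = [[1, 3], [2]], Q = [[1, 2], [3]].
Insert 5: appended to row 1. P = [[1, 3, 5], [2]], Q = [[1, 2, 4], [3]].
Insert 4: 4 bumps 5 from row 1; 5 appends to row 2. P = [[1, 3, 4], [2, 5]], Q = [[1, 2, 4], [3, 5]].

So P = [[1, 3, 4], [2, 5]], Q = [[1, 2, 4], [3, 5]].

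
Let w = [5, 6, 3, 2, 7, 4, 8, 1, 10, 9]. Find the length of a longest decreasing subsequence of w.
4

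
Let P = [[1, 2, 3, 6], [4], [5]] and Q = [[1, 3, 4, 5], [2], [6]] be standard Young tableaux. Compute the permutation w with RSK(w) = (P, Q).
Reverse RSK: for i = n, n-1, ..., 1, locate i in Q, remove the corresponding corner cell from P, and reverse-bump its entry up through P; the value ejected from row 1 is w(i).

So w = 5 1 2 4 6 3.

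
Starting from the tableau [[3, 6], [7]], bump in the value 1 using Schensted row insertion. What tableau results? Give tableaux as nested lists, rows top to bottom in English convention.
[[1, 6], [3], [7]]

In row 1, 1 replaces 3 (the leftmost entry greater than 1); 3 is bumped to row 2. In row 2, 3 replaces 7 (the leftmost entry greater than 3); 7 is bumped to row 3. 7 starts a new row 3. The new tableau is [[1, 6], [3], [7]].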